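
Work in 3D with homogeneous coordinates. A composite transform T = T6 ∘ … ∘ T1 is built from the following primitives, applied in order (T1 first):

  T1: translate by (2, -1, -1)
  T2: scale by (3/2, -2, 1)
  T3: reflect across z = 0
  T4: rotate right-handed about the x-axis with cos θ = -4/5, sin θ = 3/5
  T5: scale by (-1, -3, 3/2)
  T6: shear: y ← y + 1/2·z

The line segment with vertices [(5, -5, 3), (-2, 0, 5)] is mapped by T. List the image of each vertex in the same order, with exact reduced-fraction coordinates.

T1 translate by (2, -1, -1): (5, -5, 3) → (7, -6, 2); (-2, 0, 5) → (0, -1, 4)
T2 scale by (3/2, -2, 1): (7, -6, 2) → (21/2, 12, 2); (0, -1, 4) → (0, 2, 4)
T3 reflect across z = 0: (21/2, 12, 2) → (21/2, 12, -2); (0, 2, 4) → (0, 2, -4)
T4 rotate right-handed about the x-axis with cos θ = -4/5, sin θ = 3/5: (21/2, 12, -2) → (21/2, -42/5, 44/5); (0, 2, -4) → (0, 4/5, 22/5)
T5 scale by (-1, -3, 3/2): (21/2, -42/5, 44/5) → (-21/2, 126/5, 66/5); (0, 4/5, 22/5) → (0, -12/5, 33/5)
T6 shear: y ← y + 1/2·z: (-21/2, 126/5, 66/5) → (-21/2, 159/5, 66/5); (0, -12/5, 33/5) → (0, 9/10, 33/5)

image vertices: (-21/2, 159/5, 66/5), (0, 9/10, 33/5)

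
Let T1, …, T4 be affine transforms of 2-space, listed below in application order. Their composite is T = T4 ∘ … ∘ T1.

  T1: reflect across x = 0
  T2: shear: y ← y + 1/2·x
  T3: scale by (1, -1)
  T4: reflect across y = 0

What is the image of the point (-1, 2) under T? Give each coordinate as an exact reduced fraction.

T(p) = (1, 5/2)

T1 reflect across x = 0: (-1, 2) → (1, 2)
T2 shear: y ← y + 1/2·x: (1, 2) → (1, 5/2)
T3 scale by (1, -1): (1, 5/2) → (1, -5/2)
T4 reflect across y = 0: (1, -5/2) → (1, 5/2)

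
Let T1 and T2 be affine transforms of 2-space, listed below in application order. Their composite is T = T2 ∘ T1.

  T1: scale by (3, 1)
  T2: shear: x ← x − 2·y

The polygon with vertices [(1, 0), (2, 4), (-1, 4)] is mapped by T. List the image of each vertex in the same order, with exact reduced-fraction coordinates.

T1 scale by (3, 1): (1, 0) → (3, 0); (2, 4) → (6, 4); (-1, 4) → (-3, 4)
T2 shear: x ← x − 2·y: (3, 0) → (3, 0); (6, 4) → (-2, 4); (-3, 4) → (-11, 4)

image vertices: (3, 0), (-2, 4), (-11, 4)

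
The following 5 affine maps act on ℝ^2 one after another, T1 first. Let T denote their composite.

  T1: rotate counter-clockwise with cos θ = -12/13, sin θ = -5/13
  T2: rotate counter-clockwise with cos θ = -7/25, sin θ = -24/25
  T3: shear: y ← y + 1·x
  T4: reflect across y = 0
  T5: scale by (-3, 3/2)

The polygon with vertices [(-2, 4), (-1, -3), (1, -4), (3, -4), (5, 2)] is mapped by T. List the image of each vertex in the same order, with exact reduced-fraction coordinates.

T1 rotate counter-clockwise with cos θ = -12/13, sin θ = -5/13: (-2, 4) → (44/13, -38/13); (-1, -3) → (-3/13, 41/13); (1, -4) → (-32/13, 43/13); (3, -4) → (-56/13, 33/13); (5, 2) → (-50/13, -49/13)
T2 rotate counter-clockwise with cos θ = -7/25, sin θ = -24/25: (44/13, -38/13) → (-244/65, -158/65); (-3/13, 41/13) → (201/65, -43/65); (-32/13, 43/13) → (1256/325, 467/325); (-56/13, 33/13) → (1184/325, 1113/325); (-50/13, -49/13) → (-826/325, 1543/325)
T3 shear: y ← y + 1·x: (-244/65, -158/65) → (-244/65, -402/65); (201/65, -43/65) → (201/65, 158/65); (1256/325, 467/325) → (1256/325, 1723/325); (1184/325, 1113/325) → (1184/325, 2297/325); (-826/325, 1543/325) → (-826/325, 717/325)
T4 reflect across y = 0: (-244/65, -402/65) → (-244/65, 402/65); (201/65, 158/65) → (201/65, -158/65); (1256/325, 1723/325) → (1256/325, -1723/325); (1184/325, 2297/325) → (1184/325, -2297/325); (-826/325, 717/325) → (-826/325, -717/325)
T5 scale by (-3, 3/2): (-244/65, 402/65) → (732/65, 603/65); (201/65, -158/65) → (-603/65, -237/65); (1256/325, -1723/325) → (-3768/325, -5169/650); (1184/325, -2297/325) → (-3552/325, -6891/650); (-826/325, -717/325) → (2478/325, -2151/650)

image vertices: (732/65, 603/65), (-603/65, -237/65), (-3768/325, -5169/650), (-3552/325, -6891/650), (2478/325, -2151/650)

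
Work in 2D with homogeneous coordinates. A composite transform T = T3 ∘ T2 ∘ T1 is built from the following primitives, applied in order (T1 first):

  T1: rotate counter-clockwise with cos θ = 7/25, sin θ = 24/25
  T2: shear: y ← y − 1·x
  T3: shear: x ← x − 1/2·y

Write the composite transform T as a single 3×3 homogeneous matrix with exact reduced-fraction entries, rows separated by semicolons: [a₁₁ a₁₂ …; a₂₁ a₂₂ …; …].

T1 = [7/25 -24/25 0; 24/25 7/25 0; 0 0 1]
T2·T1 = [7/25 -24/25 0; 17/25 31/25 0; 0 0 1]
T3·…·T1 = [-3/50 -79/50 0; 17/25 31/25 0; 0 0 1]

T = [-3/50 -79/50 0; 17/25 31/25 0; 0 0 1]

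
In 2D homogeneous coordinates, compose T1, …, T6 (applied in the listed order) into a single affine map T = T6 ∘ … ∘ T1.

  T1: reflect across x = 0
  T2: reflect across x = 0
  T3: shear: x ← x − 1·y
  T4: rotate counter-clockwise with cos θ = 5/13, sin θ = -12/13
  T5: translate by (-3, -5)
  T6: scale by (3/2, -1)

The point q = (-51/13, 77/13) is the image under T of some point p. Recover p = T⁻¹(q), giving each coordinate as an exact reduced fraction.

T1 = [-1 0 0; 0 1 0; 0 0 1]
T2·T1 = [1 0 0; 0 1 0; 0 0 1]
T3·…·T1 = [1 -1 0; 0 1 0; 0 0 1]
T4·…·T1 = [5/13 7/13 0; -12/13 17/13 0; 0 0 1]
T5·…·T1 = [5/13 7/13 -3; -12/13 17/13 -5; 0 0 1]
T6·…·T1 = [15/26 21/26 -9/2; 12/13 -17/13 5; 0 0 1]
det M = -3/2; M⁻¹ = [34/39 7/13 16/13; 8/13 -5/13 61/13; 0 0 1]
M⁻¹ · (-51/13, 77/13)ᵀ = (1, 0)ᵀ

p = (1, 0)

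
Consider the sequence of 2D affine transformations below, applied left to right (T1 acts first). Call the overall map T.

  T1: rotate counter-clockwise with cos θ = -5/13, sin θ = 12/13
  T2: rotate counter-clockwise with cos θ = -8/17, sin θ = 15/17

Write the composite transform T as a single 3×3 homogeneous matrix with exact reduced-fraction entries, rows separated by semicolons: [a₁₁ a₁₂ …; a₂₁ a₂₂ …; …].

T1 = [-5/13 -12/13 0; 12/13 -5/13 0; 0 0 1]
T2·T1 = [-140/221 171/221 0; -171/221 -140/221 0; 0 0 1]

T = [-140/221 171/221 0; -171/221 -140/221 0; 0 0 1]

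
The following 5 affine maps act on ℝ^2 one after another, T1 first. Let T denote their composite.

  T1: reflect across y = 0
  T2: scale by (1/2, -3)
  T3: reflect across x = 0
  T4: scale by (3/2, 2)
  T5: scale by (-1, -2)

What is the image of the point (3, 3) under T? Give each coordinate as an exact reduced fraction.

T1 reflect across y = 0: (3, 3) → (3, -3)
T2 scale by (1/2, -3): (3, -3) → (3/2, 9)
T3 reflect across x = 0: (3/2, 9) → (-3/2, 9)
T4 scale by (3/2, 2): (-3/2, 9) → (-9/4, 18)
T5 scale by (-1, -2): (-9/4, 18) → (9/4, -36)

T(p) = (9/4, -36)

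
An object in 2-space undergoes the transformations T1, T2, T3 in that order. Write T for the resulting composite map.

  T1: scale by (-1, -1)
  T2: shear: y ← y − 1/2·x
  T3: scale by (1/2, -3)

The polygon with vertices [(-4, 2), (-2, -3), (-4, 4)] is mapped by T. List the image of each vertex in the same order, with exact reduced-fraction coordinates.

T1 scale by (-1, -1): (-4, 2) → (4, -2); (-2, -3) → (2, 3); (-4, 4) → (4, -4)
T2 shear: y ← y − 1/2·x: (4, -2) → (4, -4); (2, 3) → (2, 2); (4, -4) → (4, -6)
T3 scale by (1/2, -3): (4, -4) → (2, 12); (2, 2) → (1, -6); (4, -6) → (2, 18)

image vertices: (2, 12), (1, -6), (2, 18)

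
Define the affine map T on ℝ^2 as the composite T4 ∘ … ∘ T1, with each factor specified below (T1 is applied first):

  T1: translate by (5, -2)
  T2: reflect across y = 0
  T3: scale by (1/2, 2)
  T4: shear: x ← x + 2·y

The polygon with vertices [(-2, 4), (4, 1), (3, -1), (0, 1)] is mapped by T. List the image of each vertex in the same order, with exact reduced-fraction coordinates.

T1 translate by (5, -2): (-2, 4) → (3, 2); (4, 1) → (9, -1); (3, -1) → (8, -3); (0, 1) → (5, -1)
T2 reflect across y = 0: (3, 2) → (3, -2); (9, -1) → (9, 1); (8, -3) → (8, 3); (5, -1) → (5, 1)
T3 scale by (1/2, 2): (3, -2) → (3/2, -4); (9, 1) → (9/2, 2); (8, 3) → (4, 6); (5, 1) → (5/2, 2)
T4 shear: x ← x + 2·y: (3/2, -4) → (-13/2, -4); (9/2, 2) → (17/2, 2); (4, 6) → (16, 6); (5/2, 2) → (13/2, 2)

image vertices: (-13/2, -4), (17/2, 2), (16, 6), (13/2, 2)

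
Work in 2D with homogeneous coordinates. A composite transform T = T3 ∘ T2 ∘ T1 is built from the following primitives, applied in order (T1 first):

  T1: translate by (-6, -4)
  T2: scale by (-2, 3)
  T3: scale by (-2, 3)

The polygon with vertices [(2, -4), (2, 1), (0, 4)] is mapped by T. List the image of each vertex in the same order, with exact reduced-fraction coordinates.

image vertices: (-16, -72), (-16, -27), (-24, 0)

T1 translate by (-6, -4): (2, -4) → (-4, -8); (2, 1) → (-4, -3); (0, 4) → (-6, 0)
T2 scale by (-2, 3): (-4, -8) → (8, -24); (-4, -3) → (8, -9); (-6, 0) → (12, 0)
T3 scale by (-2, 3): (8, -24) → (-16, -72); (8, -9) → (-16, -27); (12, 0) → (-24, 0)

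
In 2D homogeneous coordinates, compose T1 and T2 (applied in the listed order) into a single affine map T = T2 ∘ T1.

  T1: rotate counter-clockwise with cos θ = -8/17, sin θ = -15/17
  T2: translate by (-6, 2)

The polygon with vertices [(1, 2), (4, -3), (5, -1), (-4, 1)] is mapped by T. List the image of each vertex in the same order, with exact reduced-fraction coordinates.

image vertices: (-80/17, 3/17), (-179/17, -2/17), (-157/17, -33/17), (-55/17, 86/17)

T1 rotate counter-clockwise with cos θ = -8/17, sin θ = -15/17: (1, 2) → (22/17, -31/17); (4, -3) → (-77/17, -36/17); (5, -1) → (-55/17, -67/17); (-4, 1) → (47/17, 52/17)
T2 translate by (-6, 2): (22/17, -31/17) → (-80/17, 3/17); (-77/17, -36/17) → (-179/17, -2/17); (-55/17, -67/17) → (-157/17, -33/17); (47/17, 52/17) → (-55/17, 86/17)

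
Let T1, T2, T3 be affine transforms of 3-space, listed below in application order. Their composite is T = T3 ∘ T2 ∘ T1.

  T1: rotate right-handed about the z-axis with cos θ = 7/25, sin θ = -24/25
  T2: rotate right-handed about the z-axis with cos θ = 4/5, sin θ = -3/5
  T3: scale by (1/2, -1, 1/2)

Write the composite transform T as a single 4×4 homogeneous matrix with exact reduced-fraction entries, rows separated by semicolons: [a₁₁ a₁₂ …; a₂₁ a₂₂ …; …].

T1 = [7/25 24/25 0 0; -24/25 7/25 0 0; 0 0 1 0; 0 0 0 1]
T2·T1 = [-44/125 117/125 0 0; -117/125 -44/125 0 0; 0 0 1 0; 0 0 0 1]
T3·…·T1 = [-22/125 117/250 0 0; 117/125 44/125 0 0; 0 0 1/2 0; 0 0 0 1]

T = [-22/125 117/250 0 0; 117/125 44/125 0 0; 0 0 1/2 0; 0 0 0 1]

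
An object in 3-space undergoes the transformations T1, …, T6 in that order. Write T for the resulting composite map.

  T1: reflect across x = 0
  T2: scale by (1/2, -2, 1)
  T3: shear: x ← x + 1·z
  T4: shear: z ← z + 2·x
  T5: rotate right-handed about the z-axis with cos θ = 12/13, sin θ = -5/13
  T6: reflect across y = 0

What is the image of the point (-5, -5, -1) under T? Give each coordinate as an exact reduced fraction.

T1 reflect across x = 0: (-5, -5, -1) → (5, -5, -1)
T2 scale by (1/2, -2, 1): (5, -5, -1) → (5/2, 10, -1)
T3 shear: x ← x + 1·z: (5/2, 10, -1) → (3/2, 10, -1)
T4 shear: z ← z + 2·x: (3/2, 10, -1) → (3/2, 10, 2)
T5 rotate right-handed about the z-axis with cos θ = 12/13, sin θ = -5/13: (3/2, 10, 2) → (68/13, 225/26, 2)
T6 reflect across y = 0: (68/13, 225/26, 2) → (68/13, -225/26, 2)

T(p) = (68/13, -225/26, 2)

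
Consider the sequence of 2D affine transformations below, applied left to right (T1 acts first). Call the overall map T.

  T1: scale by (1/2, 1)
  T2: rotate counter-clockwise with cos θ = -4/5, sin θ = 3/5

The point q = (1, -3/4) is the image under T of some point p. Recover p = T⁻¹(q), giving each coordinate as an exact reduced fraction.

T1 = [1/2 0 0; 0 1 0; 0 0 1]
T2·T1 = [-2/5 -3/5 0; 3/10 -4/5 0; 0 0 1]
det M = 1/2; M⁻¹ = [-8/5 6/5 0; -3/5 -4/5 0; 0 0 1]
M⁻¹ · (1, -3/4)ᵀ = (-5/2, 0)ᵀ

p = (-5/2, 0)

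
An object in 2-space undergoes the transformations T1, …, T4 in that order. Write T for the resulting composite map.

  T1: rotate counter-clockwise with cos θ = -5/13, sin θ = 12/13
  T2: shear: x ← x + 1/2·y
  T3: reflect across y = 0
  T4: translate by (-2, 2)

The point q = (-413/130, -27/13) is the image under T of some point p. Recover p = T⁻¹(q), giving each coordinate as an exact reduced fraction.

p = (5, 7/5)

T1 = [-5/13 -12/13 0; 12/13 -5/13 0; 0 0 1]
T2·T1 = [1/13 -29/26 0; 12/13 -5/13 0; 0 0 1]
T3·…·T1 = [1/13 -29/26 0; -12/13 5/13 0; 0 0 1]
T4·…·T1 = [1/13 -29/26 -2; -12/13 5/13 2; 0 0 1]
det M = -1; M⁻¹ = [-5/13 -29/26 19/13; -12/13 -1/13 -22/13; 0 0 1]
M⁻¹ · (-413/130, -27/13)ᵀ = (5, 7/5)ᵀ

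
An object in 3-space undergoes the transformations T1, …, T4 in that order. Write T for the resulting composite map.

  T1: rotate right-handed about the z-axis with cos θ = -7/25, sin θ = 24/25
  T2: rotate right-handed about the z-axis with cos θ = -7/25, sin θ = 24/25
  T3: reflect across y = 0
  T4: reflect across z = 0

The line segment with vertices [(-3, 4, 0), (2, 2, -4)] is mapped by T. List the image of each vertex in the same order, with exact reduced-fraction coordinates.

image vertices: (117/25, 44/25, 0), (-382/625, 1726/625, 4)

T1 rotate right-handed about the z-axis with cos θ = -7/25, sin θ = 24/25: (-3, 4, 0) → (-3, -4, 0); (2, 2, -4) → (-62/25, 34/25, -4)
T2 rotate right-handed about the z-axis with cos θ = -7/25, sin θ = 24/25: (-3, -4, 0) → (117/25, -44/25, 0); (-62/25, 34/25, -4) → (-382/625, -1726/625, -4)
T3 reflect across y = 0: (117/25, -44/25, 0) → (117/25, 44/25, 0); (-382/625, -1726/625, -4) → (-382/625, 1726/625, -4)
T4 reflect across z = 0: (117/25, 44/25, 0) → (117/25, 44/25, 0); (-382/625, 1726/625, -4) → (-382/625, 1726/625, 4)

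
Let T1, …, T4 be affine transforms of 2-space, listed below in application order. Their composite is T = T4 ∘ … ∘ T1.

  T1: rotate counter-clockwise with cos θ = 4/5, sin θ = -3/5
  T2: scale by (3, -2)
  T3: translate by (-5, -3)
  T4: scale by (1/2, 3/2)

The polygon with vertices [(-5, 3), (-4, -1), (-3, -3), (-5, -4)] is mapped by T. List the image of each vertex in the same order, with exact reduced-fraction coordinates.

T1 rotate counter-clockwise with cos θ = 4/5, sin θ = -3/5: (-5, 3) → (-11/5, 27/5); (-4, -1) → (-19/5, 8/5); (-3, -3) → (-21/5, -3/5); (-5, -4) → (-32/5, -1/5)
T2 scale by (3, -2): (-11/5, 27/5) → (-33/5, -54/5); (-19/5, 8/5) → (-57/5, -16/5); (-21/5, -3/5) → (-63/5, 6/5); (-32/5, -1/5) → (-96/5, 2/5)
T3 translate by (-5, -3): (-33/5, -54/5) → (-58/5, -69/5); (-57/5, -16/5) → (-82/5, -31/5); (-63/5, 6/5) → (-88/5, -9/5); (-96/5, 2/5) → (-121/5, -13/5)
T4 scale by (1/2, 3/2): (-58/5, -69/5) → (-29/5, -207/10); (-82/5, -31/5) → (-41/5, -93/10); (-88/5, -9/5) → (-44/5, -27/10); (-121/5, -13/5) → (-121/10, -39/10)

image vertices: (-29/5, -207/10), (-41/5, -93/10), (-44/5, -27/10), (-121/10, -39/10)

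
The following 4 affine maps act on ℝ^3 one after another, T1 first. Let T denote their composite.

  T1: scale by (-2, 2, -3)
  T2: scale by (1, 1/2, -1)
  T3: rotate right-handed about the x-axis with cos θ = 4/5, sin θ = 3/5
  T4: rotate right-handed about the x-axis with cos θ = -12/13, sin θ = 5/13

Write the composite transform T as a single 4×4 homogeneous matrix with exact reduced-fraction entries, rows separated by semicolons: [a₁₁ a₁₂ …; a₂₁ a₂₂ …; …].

T = [-2 0 0 0; 0 -63/65 48/65 0; 0 -16/65 -189/65 0; 0 0 0 1]

T1 = [-2 0 0 0; 0 2 0 0; 0 0 -3 0; 0 0 0 1]
T2·T1 = [-2 0 0 0; 0 1 0 0; 0 0 3 0; 0 0 0 1]
T3·…·T1 = [-2 0 0 0; 0 4/5 -9/5 0; 0 3/5 12/5 0; 0 0 0 1]
T4·…·T1 = [-2 0 0 0; 0 -63/65 48/65 0; 0 -16/65 -189/65 0; 0 0 0 1]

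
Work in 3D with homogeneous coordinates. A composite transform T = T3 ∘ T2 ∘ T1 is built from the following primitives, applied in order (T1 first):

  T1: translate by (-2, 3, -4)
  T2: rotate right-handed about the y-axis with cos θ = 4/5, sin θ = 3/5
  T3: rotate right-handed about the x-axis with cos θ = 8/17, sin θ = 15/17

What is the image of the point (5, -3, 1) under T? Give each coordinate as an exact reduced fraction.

T1 translate by (-2, 3, -4): (5, -3, 1) → (3, 0, -3)
T2 rotate right-handed about the y-axis with cos θ = 4/5, sin θ = 3/5: (3, 0, -3) → (3/5, 0, -21/5)
T3 rotate right-handed about the x-axis with cos θ = 8/17, sin θ = 15/17: (3/5, 0, -21/5) → (3/5, 63/17, -168/85)

T(p) = (3/5, 63/17, -168/85)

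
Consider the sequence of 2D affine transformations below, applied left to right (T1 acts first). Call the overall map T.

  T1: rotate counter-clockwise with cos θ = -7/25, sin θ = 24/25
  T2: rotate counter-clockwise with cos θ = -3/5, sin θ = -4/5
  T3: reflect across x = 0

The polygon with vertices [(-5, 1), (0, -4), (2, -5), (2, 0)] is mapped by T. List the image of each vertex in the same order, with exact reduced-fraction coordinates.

T1 rotate counter-clockwise with cos θ = -7/25, sin θ = 24/25: (-5, 1) → (11/25, -127/25); (0, -4) → (96/25, 28/25); (2, -5) → (106/25, 83/25); (2, 0) → (-14/25, 48/25)
T2 rotate counter-clockwise with cos θ = -3/5, sin θ = -4/5: (11/25, -127/25) → (-541/125, 337/125); (96/25, 28/25) → (-176/125, -468/125); (106/25, 83/25) → (14/125, -673/125); (-14/25, 48/25) → (234/125, -88/125)
T3 reflect across x = 0: (-541/125, 337/125) → (541/125, 337/125); (-176/125, -468/125) → (176/125, -468/125); (14/125, -673/125) → (-14/125, -673/125); (234/125, -88/125) → (-234/125, -88/125)

image vertices: (541/125, 337/125), (176/125, -468/125), (-14/125, -673/125), (-234/125, -88/125)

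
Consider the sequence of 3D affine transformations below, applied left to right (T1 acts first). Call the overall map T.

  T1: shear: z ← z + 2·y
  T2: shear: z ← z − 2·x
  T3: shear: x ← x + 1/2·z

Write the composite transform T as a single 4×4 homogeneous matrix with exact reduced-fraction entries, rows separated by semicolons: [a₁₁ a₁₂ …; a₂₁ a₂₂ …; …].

T = [0 1 1/2 0; 0 1 0 0; -2 2 1 0; 0 0 0 1]

T1 = [1 0 0 0; 0 1 0 0; 0 2 1 0; 0 0 0 1]
T2·T1 = [1 0 0 0; 0 1 0 0; -2 2 1 0; 0 0 0 1]
T3·…·T1 = [0 1 1/2 0; 0 1 0 0; -2 2 1 0; 0 0 0 1]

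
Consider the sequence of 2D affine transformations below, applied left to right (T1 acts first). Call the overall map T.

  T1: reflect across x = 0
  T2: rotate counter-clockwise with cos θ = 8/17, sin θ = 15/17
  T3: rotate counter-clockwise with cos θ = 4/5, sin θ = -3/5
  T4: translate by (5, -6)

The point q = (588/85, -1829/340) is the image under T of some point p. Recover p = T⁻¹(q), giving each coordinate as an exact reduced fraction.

T1 = [-1 0 0; 0 1 0; 0 0 1]
T2·T1 = [-8/17 -15/17 0; -15/17 8/17 0; 0 0 1]
T3·…·T1 = [-77/85 -36/85 0; -36/85 77/85 0; 0 0 1]
T4·…·T1 = [-77/85 -36/85 5; -36/85 77/85 -6; 0 0 1]
det M = -1; M⁻¹ = [-77/85 -36/85 169/85; -36/85 77/85 642/85; 0 0 1]
M⁻¹ · (588/85, -1829/340)ᵀ = (-2, -1/4)ᵀ

p = (-2, -1/4)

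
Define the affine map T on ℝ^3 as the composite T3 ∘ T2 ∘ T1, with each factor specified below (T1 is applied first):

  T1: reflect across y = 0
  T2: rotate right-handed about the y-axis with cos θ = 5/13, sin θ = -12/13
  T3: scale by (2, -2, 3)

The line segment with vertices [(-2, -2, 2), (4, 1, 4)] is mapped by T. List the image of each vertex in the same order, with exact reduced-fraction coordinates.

image vertices: (-68/13, -4, -42/13), (-56/13, 2, 204/13)

T1 reflect across y = 0: (-2, -2, 2) → (-2, 2, 2); (4, 1, 4) → (4, -1, 4)
T2 rotate right-handed about the y-axis with cos θ = 5/13, sin θ = -12/13: (-2, 2, 2) → (-34/13, 2, -14/13); (4, -1, 4) → (-28/13, -1, 68/13)
T3 scale by (2, -2, 3): (-34/13, 2, -14/13) → (-68/13, -4, -42/13); (-28/13, -1, 68/13) → (-56/13, 2, 204/13)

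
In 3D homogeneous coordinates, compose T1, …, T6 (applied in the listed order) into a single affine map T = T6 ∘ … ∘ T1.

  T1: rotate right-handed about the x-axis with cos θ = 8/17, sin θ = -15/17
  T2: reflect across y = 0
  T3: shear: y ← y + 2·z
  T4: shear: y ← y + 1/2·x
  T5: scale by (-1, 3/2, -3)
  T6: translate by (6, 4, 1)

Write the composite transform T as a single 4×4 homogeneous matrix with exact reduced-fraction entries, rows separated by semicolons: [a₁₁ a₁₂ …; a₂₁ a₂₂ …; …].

T1 = [1 0 0 0; 0 8/17 15/17 0; 0 -15/17 8/17 0; 0 0 0 1]
T2·T1 = [1 0 0 0; 0 -8/17 -15/17 0; 0 -15/17 8/17 0; 0 0 0 1]
T3·…·T1 = [1 0 0 0; 0 -38/17 1/17 0; 0 -15/17 8/17 0; 0 0 0 1]
T4·…·T1 = [1 0 0 0; 1/2 -38/17 1/17 0; 0 -15/17 8/17 0; 0 0 0 1]
T5·…·T1 = [-1 0 0 0; 3/4 -57/17 3/34 0; 0 45/17 -24/17 0; 0 0 0 1]
T6·…·T1 = [-1 0 0 6; 3/4 -57/17 3/34 4; 0 45/17 -24/17 1; 0 0 0 1]

T = [-1 0 0 6; 3/4 -57/17 3/34 4; 0 45/17 -24/17 1; 0 0 0 1]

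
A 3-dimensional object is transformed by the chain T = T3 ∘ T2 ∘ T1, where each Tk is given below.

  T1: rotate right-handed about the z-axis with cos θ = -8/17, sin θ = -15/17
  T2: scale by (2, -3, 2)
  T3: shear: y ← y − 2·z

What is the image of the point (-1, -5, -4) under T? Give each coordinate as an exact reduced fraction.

T1 rotate right-handed about the z-axis with cos θ = -8/17, sin θ = -15/17: (-1, -5, -4) → (-67/17, 55/17, -4)
T2 scale by (2, -3, 2): (-67/17, 55/17, -4) → (-134/17, -165/17, -8)
T3 shear: y ← y − 2·z: (-134/17, -165/17, -8) → (-134/17, 107/17, -8)

T(p) = (-134/17, 107/17, -8)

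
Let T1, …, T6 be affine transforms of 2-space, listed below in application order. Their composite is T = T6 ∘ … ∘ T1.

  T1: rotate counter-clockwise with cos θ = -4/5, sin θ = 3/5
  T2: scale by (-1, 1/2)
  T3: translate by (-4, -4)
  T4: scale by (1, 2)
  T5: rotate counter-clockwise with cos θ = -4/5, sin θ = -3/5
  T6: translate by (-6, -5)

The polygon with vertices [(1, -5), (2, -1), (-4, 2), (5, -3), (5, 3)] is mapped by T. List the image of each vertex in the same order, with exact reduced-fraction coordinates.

T1 rotate counter-clockwise with cos θ = -4/5, sin θ = 3/5: (1, -5) → (11/5, 23/5); (2, -1) → (-1, 2); (-4, 2) → (2, -4); (5, -3) → (-11/5, 27/5); (5, 3) → (-29/5, 3/5)
T2 scale by (-1, 1/2): (11/5, 23/5) → (-11/5, 23/10); (-1, 2) → (1, 1); (2, -4) → (-2, -2); (-11/5, 27/5) → (11/5, 27/10); (-29/5, 3/5) → (29/5, 3/10)
T3 translate by (-4, -4): (-11/5, 23/10) → (-31/5, -17/10); (1, 1) → (-3, -3); (-2, -2) → (-6, -6); (11/5, 27/10) → (-9/5, -13/10); (29/5, 3/10) → (9/5, -37/10)
T4 scale by (1, 2): (-31/5, -17/10) → (-31/5, -17/5); (-3, -3) → (-3, -6); (-6, -6) → (-6, -12); (-9/5, -13/10) → (-9/5, -13/5); (9/5, -37/10) → (9/5, -37/5)
T5 rotate counter-clockwise with cos θ = -4/5, sin θ = -3/5: (-31/5, -17/5) → (73/25, 161/25); (-3, -6) → (-6/5, 33/5); (-6, -12) → (-12/5, 66/5); (-9/5, -13/5) → (-3/25, 79/25); (9/5, -37/5) → (-147/25, 121/25)
T6 translate by (-6, -5): (73/25, 161/25) → (-77/25, 36/25); (-6/5, 33/5) → (-36/5, 8/5); (-12/5, 66/5) → (-42/5, 41/5); (-3/25, 79/25) → (-153/25, -46/25); (-147/25, 121/25) → (-297/25, -4/25)

image vertices: (-77/25, 36/25), (-36/5, 8/5), (-42/5, 41/5), (-153/25, -46/25), (-297/25, -4/25)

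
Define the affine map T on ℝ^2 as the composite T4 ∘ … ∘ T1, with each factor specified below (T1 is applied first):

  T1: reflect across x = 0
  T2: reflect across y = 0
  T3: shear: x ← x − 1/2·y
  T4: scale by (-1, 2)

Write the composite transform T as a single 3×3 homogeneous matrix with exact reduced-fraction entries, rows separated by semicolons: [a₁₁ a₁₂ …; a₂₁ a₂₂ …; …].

T1 = [-1 0 0; 0 1 0; 0 0 1]
T2·T1 = [-1 0 0; 0 -1 0; 0 0 1]
T3·…·T1 = [-1 1/2 0; 0 -1 0; 0 0 1]
T4·…·T1 = [1 -1/2 0; 0 -2 0; 0 0 1]

T = [1 -1/2 0; 0 -2 0; 0 0 1]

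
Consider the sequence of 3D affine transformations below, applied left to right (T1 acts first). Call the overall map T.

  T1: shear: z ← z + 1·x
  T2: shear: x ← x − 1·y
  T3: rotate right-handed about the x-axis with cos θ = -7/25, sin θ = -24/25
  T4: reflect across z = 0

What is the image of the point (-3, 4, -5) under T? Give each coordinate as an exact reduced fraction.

T(p) = (-7, -44/5, 8/5)

T1 shear: z ← z + 1·x: (-3, 4, -5) → (-3, 4, -8)
T2 shear: x ← x − 1·y: (-3, 4, -8) → (-7, 4, -8)
T3 rotate right-handed about the x-axis with cos θ = -7/25, sin θ = -24/25: (-7, 4, -8) → (-7, -44/5, -8/5)
T4 reflect across z = 0: (-7, -44/5, -8/5) → (-7, -44/5, 8/5)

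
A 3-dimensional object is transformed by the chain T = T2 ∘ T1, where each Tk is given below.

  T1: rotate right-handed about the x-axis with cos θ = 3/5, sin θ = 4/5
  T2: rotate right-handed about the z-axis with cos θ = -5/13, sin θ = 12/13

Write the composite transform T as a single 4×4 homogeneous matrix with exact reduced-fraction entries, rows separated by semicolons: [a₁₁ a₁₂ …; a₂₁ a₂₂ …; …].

T = [-5/13 -36/65 48/65 0; 12/13 -3/13 4/13 0; 0 4/5 3/5 0; 0 0 0 1]

T1 = [1 0 0 0; 0 3/5 -4/5 0; 0 4/5 3/5 0; 0 0 0 1]
T2·T1 = [-5/13 -36/65 48/65 0; 12/13 -3/13 4/13 0; 0 4/5 3/5 0; 0 0 0 1]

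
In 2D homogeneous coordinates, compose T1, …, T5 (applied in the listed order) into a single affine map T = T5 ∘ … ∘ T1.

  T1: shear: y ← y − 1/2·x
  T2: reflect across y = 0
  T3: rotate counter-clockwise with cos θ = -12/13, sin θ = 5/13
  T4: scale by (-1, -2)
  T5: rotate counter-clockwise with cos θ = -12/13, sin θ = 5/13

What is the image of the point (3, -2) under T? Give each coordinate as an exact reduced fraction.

T1 shear: y ← y − 1/2·x: (3, -2) → (3, -7/2)
T2 reflect across y = 0: (3, -7/2) → (3, 7/2)
T3 rotate counter-clockwise with cos θ = -12/13, sin θ = 5/13: (3, 7/2) → (-107/26, -27/13)
T4 scale by (-1, -2): (-107/26, -27/13) → (107/26, 54/13)
T5 rotate counter-clockwise with cos θ = -12/13, sin θ = 5/13: (107/26, 54/13) → (-912/169, -761/338)

T(p) = (-912/169, -761/338)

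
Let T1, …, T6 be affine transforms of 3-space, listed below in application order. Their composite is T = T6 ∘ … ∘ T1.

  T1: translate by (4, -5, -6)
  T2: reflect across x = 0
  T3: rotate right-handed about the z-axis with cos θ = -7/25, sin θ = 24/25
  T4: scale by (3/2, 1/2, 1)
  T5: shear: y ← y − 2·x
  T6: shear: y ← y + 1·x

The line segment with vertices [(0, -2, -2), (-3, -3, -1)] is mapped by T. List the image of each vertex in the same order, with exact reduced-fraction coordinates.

T1 translate by (4, -5, -6): (0, -2, -2) → (4, -7, -8); (-3, -3, -1) → (1, -8, -7)
T2 reflect across x = 0: (4, -7, -8) → (-4, -7, -8); (1, -8, -7) → (-1, -8, -7)
T3 rotate right-handed about the z-axis with cos θ = -7/25, sin θ = 24/25: (-4, -7, -8) → (196/25, -47/25, -8); (-1, -8, -7) → (199/25, 32/25, -7)
T4 scale by (3/2, 1/2, 1): (196/25, -47/25, -8) → (294/25, -47/50, -8); (199/25, 32/25, -7) → (597/50, 16/25, -7)
T5 shear: y ← y − 2·x: (294/25, -47/50, -8) → (294/25, -1223/50, -8); (597/50, 16/25, -7) → (597/50, -581/25, -7)
T6 shear: y ← y + 1·x: (294/25, -1223/50, -8) → (294/25, -127/10, -8); (597/50, -581/25, -7) → (597/50, -113/10, -7)

image vertices: (294/25, -127/10, -8), (597/50, -113/10, -7)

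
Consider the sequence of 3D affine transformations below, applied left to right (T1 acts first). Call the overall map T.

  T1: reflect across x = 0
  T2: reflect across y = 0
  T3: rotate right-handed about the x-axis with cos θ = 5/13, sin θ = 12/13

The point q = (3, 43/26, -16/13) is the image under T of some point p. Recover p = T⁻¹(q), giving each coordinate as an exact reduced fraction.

T1 = [-1 0 0 0; 0 1 0 0; 0 0 1 0; 0 0 0 1]
T2·T1 = [-1 0 0 0; 0 -1 0 0; 0 0 1 0; 0 0 0 1]
T3·…·T1 = [-1 0 0 0; 0 -5/13 -12/13 0; 0 -12/13 5/13 0; 0 0 0 1]
det M = 1; M⁻¹ = [-1 0 0 0; 0 -5/13 -12/13 0; 0 -12/13 5/13 0; 0 0 0 1]
M⁻¹ · (3, 43/26, -16/13)ᵀ = (-3, 1/2, -2)ᵀ

p = (-3, 1/2, -2)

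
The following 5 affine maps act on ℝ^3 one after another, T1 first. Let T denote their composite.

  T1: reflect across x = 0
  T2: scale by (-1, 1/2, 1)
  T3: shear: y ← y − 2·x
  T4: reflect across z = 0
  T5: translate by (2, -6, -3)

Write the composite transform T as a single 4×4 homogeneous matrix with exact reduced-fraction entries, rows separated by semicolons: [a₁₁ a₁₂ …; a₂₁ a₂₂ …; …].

T1 = [-1 0 0 0; 0 1 0 0; 0 0 1 0; 0 0 0 1]
T2·T1 = [1 0 0 0; 0 1/2 0 0; 0 0 1 0; 0 0 0 1]
T3·…·T1 = [1 0 0 0; -2 1/2 0 0; 0 0 1 0; 0 0 0 1]
T4·…·T1 = [1 0 0 0; -2 1/2 0 0; 0 0 -1 0; 0 0 0 1]
T5·…·T1 = [1 0 0 2; -2 1/2 0 -6; 0 0 -1 -3; 0 0 0 1]

T = [1 0 0 2; -2 1/2 0 -6; 0 0 -1 -3; 0 0 0 1]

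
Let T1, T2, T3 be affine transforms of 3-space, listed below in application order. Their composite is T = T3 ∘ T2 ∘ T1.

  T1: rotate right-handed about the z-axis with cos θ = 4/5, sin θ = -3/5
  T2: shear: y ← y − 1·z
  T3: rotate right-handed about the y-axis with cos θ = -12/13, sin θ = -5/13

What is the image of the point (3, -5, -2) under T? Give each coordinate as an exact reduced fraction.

T1 rotate right-handed about the z-axis with cos θ = 4/5, sin θ = -3/5: (3, -5, -2) → (-3/5, -29/5, -2)
T2 shear: y ← y − 1·z: (-3/5, -29/5, -2) → (-3/5, -19/5, -2)
T3 rotate right-handed about the y-axis with cos θ = -12/13, sin θ = -5/13: (-3/5, -19/5, -2) → (86/65, -19/5, 21/13)

T(p) = (86/65, -19/5, 21/13)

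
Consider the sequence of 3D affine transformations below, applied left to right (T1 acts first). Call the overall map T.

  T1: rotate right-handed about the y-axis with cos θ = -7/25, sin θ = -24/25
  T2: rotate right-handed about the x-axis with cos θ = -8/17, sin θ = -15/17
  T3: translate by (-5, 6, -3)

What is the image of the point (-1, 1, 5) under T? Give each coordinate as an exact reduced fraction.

T1 rotate right-handed about the y-axis with cos θ = -7/25, sin θ = -24/25: (-1, 1, 5) → (-113/25, 1, -59/25)
T2 rotate right-handed about the x-axis with cos θ = -8/17, sin θ = -15/17: (-113/25, 1, -59/25) → (-113/25, -217/85, 97/425)
T3 translate by (-5, 6, -3): (-113/25, -217/85, 97/425) → (-238/25, 293/85, -1178/425)

T(p) = (-238/25, 293/85, -1178/425)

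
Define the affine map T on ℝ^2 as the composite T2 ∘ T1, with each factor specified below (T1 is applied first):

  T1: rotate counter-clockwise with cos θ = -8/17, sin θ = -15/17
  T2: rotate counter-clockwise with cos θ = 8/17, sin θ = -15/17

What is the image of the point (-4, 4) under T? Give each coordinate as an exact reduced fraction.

T1 rotate counter-clockwise with cos θ = -8/17, sin θ = -15/17: (-4, 4) → (92/17, 28/17)
T2 rotate counter-clockwise with cos θ = 8/17, sin θ = -15/17: (92/17, 28/17) → (4, -4)

T(p) = (4, -4)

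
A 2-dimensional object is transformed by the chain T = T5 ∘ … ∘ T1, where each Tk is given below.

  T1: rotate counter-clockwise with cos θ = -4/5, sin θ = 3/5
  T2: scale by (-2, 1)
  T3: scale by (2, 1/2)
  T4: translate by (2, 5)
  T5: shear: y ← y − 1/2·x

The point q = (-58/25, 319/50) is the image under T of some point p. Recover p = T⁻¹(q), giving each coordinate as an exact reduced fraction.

T1 = [-4/5 -3/5 0; 3/5 -4/5 0; 0 0 1]
T2·T1 = [8/5 6/5 0; 3/5 -4/5 0; 0 0 1]
T3·…·T1 = [16/5 12/5 0; 3/10 -2/5 0; 0 0 1]
T4·…·T1 = [16/5 12/5 2; 3/10 -2/5 5; 0 0 1]
T5·…·T1 = [16/5 12/5 2; -13/10 -8/5 4; 0 0 1]
det M = -2; M⁻¹ = [4/5 6/5 -32/5; -13/20 -8/5 77/10; 0 0 1]
M⁻¹ · (-58/25, 319/50)ᵀ = (-3/5, -1)ᵀ

p = (-3/5, -1)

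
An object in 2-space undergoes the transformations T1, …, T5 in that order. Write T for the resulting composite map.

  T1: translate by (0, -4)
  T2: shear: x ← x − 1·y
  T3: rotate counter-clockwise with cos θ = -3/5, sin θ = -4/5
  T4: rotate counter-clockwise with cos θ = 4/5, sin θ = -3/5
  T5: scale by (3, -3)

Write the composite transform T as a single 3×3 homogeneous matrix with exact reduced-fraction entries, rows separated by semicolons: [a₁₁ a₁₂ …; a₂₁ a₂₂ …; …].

T = [-72/25 93/25 -372/25; 21/25 51/25 -204/25; 0 0 1]

T1 = [1 0 0; 0 1 -4; 0 0 1]
T2·T1 = [1 -1 4; 0 1 -4; 0 0 1]
T3·…·T1 = [-3/5 7/5 -28/5; -4/5 1/5 -4/5; 0 0 1]
T4·…·T1 = [-24/25 31/25 -124/25; -7/25 -17/25 68/25; 0 0 1]
T5·…·T1 = [-72/25 93/25 -372/25; 21/25 51/25 -204/25; 0 0 1]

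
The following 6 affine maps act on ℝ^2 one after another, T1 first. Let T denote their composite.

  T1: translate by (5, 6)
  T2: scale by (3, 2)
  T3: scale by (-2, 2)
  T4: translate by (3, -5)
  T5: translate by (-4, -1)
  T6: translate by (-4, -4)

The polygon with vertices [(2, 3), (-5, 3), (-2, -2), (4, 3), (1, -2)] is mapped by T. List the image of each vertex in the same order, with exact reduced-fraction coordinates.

T1 translate by (5, 6): (2, 3) → (7, 9); (-5, 3) → (0, 9); (-2, -2) → (3, 4); (4, 3) → (9, 9); (1, -2) → (6, 4)
T2 scale by (3, 2): (7, 9) → (21, 18); (0, 9) → (0, 18); (3, 4) → (9, 8); (9, 9) → (27, 18); (6, 4) → (18, 8)
T3 scale by (-2, 2): (21, 18) → (-42, 36); (0, 18) → (0, 36); (9, 8) → (-18, 16); (27, 18) → (-54, 36); (18, 8) → (-36, 16)
T4 translate by (3, -5): (-42, 36) → (-39, 31); (0, 36) → (3, 31); (-18, 16) → (-15, 11); (-54, 36) → (-51, 31); (-36, 16) → (-33, 11)
T5 translate by (-4, -1): (-39, 31) → (-43, 30); (3, 31) → (-1, 30); (-15, 11) → (-19, 10); (-51, 31) → (-55, 30); (-33, 11) → (-37, 10)
T6 translate by (-4, -4): (-43, 30) → (-47, 26); (-1, 30) → (-5, 26); (-19, 10) → (-23, 6); (-55, 30) → (-59, 26); (-37, 10) → (-41, 6)

image vertices: (-47, 26), (-5, 26), (-23, 6), (-59, 26), (-41, 6)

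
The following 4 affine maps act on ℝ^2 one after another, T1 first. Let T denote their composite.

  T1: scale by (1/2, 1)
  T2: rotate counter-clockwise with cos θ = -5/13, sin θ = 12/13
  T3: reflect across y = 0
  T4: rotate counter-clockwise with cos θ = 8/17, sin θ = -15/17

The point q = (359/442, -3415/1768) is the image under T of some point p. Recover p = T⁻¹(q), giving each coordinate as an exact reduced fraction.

T1 = [1/2 0 0; 0 1 0; 0 0 1]
T2·T1 = [-5/26 -12/13 0; 6/13 -5/13 0; 0 0 1]
T3·…·T1 = [-5/26 -12/13 0; -6/13 5/13 0; 0 0 1]
T4·…·T1 = [-110/221 -21/221 0; -21/442 220/221 0; 0 0 1]
det M = -1/2; M⁻¹ = [-440/221 -42/221 0; -21/221 220/221 0; 0 0 1]
M⁻¹ · (359/442, -3415/1768)ᵀ = (-5/4, -2)ᵀ

p = (-5/4, -2)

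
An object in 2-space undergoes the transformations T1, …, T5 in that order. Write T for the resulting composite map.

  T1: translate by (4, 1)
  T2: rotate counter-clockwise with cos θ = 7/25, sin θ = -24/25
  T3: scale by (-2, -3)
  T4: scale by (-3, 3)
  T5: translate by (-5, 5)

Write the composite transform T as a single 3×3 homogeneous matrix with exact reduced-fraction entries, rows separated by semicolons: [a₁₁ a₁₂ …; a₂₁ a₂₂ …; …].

T = [42/25 144/25 187/25; 216/25 -63/25 926/25; 0 0 1]

T1 = [1 0 4; 0 1 1; 0 0 1]
T2·T1 = [7/25 24/25 52/25; -24/25 7/25 -89/25; 0 0 1]
T3·…·T1 = [-14/25 -48/25 -104/25; 72/25 -21/25 267/25; 0 0 1]
T4·…·T1 = [42/25 144/25 312/25; 216/25 -63/25 801/25; 0 0 1]
T5·…·T1 = [42/25 144/25 187/25; 216/25 -63/25 926/25; 0 0 1]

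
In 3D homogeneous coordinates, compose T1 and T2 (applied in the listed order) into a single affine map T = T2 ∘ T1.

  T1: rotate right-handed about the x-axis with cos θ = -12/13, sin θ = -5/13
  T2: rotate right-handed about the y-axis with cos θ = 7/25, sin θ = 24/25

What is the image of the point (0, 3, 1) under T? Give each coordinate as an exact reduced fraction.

T1 rotate right-handed about the x-axis with cos θ = -12/13, sin θ = -5/13: (0, 3, 1) → (0, -31/13, -27/13)
T2 rotate right-handed about the y-axis with cos θ = 7/25, sin θ = 24/25: (0, -31/13, -27/13) → (-648/325, -31/13, -189/325)

T(p) = (-648/325, -31/13, -189/325)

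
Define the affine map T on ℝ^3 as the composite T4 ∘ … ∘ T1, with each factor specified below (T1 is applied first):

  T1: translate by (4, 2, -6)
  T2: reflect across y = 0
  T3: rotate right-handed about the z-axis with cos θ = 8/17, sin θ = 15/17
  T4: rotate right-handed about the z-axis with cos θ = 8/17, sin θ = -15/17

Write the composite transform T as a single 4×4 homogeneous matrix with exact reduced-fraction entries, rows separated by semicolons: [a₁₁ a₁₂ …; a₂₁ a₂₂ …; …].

T1 = [1 0 0 4; 0 1 0 2; 0 0 1 -6; 0 0 0 1]
T2·T1 = [1 0 0 4; 0 -1 0 -2; 0 0 1 -6; 0 0 0 1]
T3·…·T1 = [8/17 15/17 0 62/17; 15/17 -8/17 0 44/17; 0 0 1 -6; 0 0 0 1]
T4·…·T1 = [1 0 0 4; 0 -1 0 -2; 0 0 1 -6; 0 0 0 1]

T = [1 0 0 4; 0 -1 0 -2; 0 0 1 -6; 0 0 0 1]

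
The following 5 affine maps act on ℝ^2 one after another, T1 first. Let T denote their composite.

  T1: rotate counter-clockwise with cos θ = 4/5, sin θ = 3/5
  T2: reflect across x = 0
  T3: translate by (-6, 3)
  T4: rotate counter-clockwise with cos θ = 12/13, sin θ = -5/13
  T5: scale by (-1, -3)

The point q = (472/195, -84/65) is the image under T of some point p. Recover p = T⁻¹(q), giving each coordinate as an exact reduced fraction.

T1 = [4/5 -3/5 0; 3/5 4/5 0; 0 0 1]
T2·T1 = [-4/5 3/5 0; 3/5 4/5 0; 0 0 1]
T3·…·T1 = [-4/5 3/5 -6; 3/5 4/5 3; 0 0 1]
T4·…·T1 = [-33/65 56/65 -57/13; 56/65 33/65 66/13; 0 0 1]
T5·…·T1 = [33/65 -56/65 57/13; -168/65 -99/65 -198/13; 0 0 1]
det M = -3; M⁻¹ = [33/65 -56/195 -33/5; -56/65 -11/65 6/5; 0 0 1]
M⁻¹ · (472/195, -84/65)ᵀ = (-5, -2/3)ᵀ

p = (-5, -2/3)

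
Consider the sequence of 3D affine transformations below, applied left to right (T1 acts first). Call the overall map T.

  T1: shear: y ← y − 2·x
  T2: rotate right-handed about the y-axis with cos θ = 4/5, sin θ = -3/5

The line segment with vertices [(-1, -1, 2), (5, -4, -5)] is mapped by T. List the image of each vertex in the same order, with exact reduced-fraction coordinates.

T1 shear: y ← y − 2·x: (-1, -1, 2) → (-1, 1, 2); (5, -4, -5) → (5, -14, -5)
T2 rotate right-handed about the y-axis with cos θ = 4/5, sin θ = -3/5: (-1, 1, 2) → (-2, 1, 1); (5, -14, -5) → (7, -14, -1)

image vertices: (-2, 1, 1), (7, -14, -1)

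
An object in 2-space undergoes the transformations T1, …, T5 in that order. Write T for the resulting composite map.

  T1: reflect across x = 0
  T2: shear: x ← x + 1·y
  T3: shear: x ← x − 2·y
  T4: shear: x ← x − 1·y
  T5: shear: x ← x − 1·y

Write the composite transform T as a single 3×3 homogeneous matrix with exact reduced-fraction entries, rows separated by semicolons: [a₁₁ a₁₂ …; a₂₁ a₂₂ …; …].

T1 = [-1 0 0; 0 1 0; 0 0 1]
T2·T1 = [-1 1 0; 0 1 0; 0 0 1]
T3·…·T1 = [-1 -1 0; 0 1 0; 0 0 1]
T4·…·T1 = [-1 -2 0; 0 1 0; 0 0 1]
T5·…·T1 = [-1 -3 0; 0 1 0; 0 0 1]

T = [-1 -3 0; 0 1 0; 0 0 1]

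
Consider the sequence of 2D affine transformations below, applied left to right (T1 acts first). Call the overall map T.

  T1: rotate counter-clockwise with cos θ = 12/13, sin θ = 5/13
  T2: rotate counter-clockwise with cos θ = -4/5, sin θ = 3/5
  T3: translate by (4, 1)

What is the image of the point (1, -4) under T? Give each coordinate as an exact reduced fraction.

T(p) = (261/65, 333/65)

T1 rotate counter-clockwise with cos θ = 12/13, sin θ = 5/13: (1, -4) → (32/13, -43/13)
T2 rotate counter-clockwise with cos θ = -4/5, sin θ = 3/5: (32/13, -43/13) → (1/65, 268/65)
T3 translate by (4, 1): (1/65, 268/65) → (261/65, 333/65)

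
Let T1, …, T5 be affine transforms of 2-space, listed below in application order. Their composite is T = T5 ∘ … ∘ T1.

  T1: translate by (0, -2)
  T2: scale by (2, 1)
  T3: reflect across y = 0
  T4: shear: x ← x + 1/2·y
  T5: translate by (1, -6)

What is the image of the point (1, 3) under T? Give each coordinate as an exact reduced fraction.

T1 translate by (0, -2): (1, 3) → (1, 1)
T2 scale by (2, 1): (1, 1) → (2, 1)
T3 reflect across y = 0: (2, 1) → (2, -1)
T4 shear: x ← x + 1/2·y: (2, -1) → (3/2, -1)
T5 translate by (1, -6): (3/2, -1) → (5/2, -7)

T(p) = (5/2, -7)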